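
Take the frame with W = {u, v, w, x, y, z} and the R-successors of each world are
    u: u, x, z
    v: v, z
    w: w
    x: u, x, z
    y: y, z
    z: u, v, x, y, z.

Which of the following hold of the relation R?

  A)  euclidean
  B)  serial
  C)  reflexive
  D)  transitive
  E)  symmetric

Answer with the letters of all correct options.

B, C, E

(A) not euclidean: z R u and z R v but not u R v.
(B) serial: every world has an R-successor.
(C) reflexive: each world relates to itself.
(D) not transitive: u R z and z R v but not u R v.
(E) symmetric: every R-edge is matched by its reverse.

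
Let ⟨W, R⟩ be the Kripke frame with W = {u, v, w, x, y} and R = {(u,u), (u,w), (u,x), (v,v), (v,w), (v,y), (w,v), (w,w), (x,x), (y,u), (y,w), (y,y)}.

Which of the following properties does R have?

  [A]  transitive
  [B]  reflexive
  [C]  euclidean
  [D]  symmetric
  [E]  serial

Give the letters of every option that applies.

(A) not transitive: u R w and w R v but not u R v.
(B) reflexive: each world relates to itself.
(C) not euclidean: u R w and u R u but not w R u.
(D) not symmetric: u R w but not w R u.
(E) serial: every world has an R-successor.

B, E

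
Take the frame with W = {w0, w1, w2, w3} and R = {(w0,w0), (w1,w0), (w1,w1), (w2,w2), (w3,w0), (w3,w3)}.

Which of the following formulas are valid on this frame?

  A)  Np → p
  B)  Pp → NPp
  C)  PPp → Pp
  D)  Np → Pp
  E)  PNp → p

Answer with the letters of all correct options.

A, C, D

R is reflexive: each world relates to itself.
R is not symmetric: w1 R w0 but not w0 R w1.
R is transitive: R is closed under composition.
R is not euclidean: w1 R w0 and w1 R w1 but not w0 R w1.
R is serial: every world has an R-successor.
(A) Np → p (axiom T) characterises the reflexive frames. R is reflexive — valid.
(B) axiom 5: valid iff R is euclidean. R is not euclidean — not valid.
(C) the dual of axiom 4: valid iff R is transitive. R is transitive — valid.
(D) Np → Pp is axiom D, which corresponds to seriality. R is serial — valid.
(E) PNp → p (the dual of axiom B) characterises the symmetric frames. R is not symmetric — not valid.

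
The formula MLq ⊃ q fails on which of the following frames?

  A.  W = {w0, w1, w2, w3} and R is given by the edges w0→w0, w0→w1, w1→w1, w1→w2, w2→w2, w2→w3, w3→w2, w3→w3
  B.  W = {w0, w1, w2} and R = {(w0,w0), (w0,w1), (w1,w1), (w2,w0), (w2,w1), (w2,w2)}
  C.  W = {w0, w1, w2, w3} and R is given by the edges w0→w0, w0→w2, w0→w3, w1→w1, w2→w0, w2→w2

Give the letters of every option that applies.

A, B, C

The schema MLq ⊃ q is the dual of axiom B; it is valid on a frame iff R is symmetric.
(A) R is not symmetric (w0 R w1 but not w1 R w0), so the schema fails here.
(B) R is not symmetric (w0 R w1 but not w1 R w0), so the schema fails here.
(C) R is not symmetric (w0 R w3 but not w3 R w0), so the schema fails here.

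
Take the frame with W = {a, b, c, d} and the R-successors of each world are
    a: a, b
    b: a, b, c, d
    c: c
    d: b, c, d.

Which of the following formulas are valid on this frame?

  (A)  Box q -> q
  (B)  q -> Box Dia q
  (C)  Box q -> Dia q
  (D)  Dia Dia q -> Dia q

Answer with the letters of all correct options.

A, C

R is reflexive: each world relates to itself.
R is not symmetric: b R c but not c R b.
R is not transitive: a R b and b R c but not a R c.
R is serial: every world has an R-successor.
(A) axiom T: valid iff R is reflexive. R is reflexive — valid.
(B) axiom B: valid iff R is symmetric. R is not symmetric — not valid.
(C) Box q -> Dia q is axiom D; it is valid on a frame exactly when R is serial. R is serial, so valid.
(D) Dia Dia q -> Dia q (the dual of axiom 4) characterises the transitive frames. R is not transitive — not valid.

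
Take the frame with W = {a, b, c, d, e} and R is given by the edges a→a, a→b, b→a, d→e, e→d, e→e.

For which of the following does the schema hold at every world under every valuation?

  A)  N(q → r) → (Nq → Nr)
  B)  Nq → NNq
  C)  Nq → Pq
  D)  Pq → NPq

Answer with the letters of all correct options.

A

R is not transitive: b R a and a R b but not b R b.
R is not euclidean: a R b and a R b but not b R b.
R is not serial: c has no R-successor.
(A) N(q → r) → (Nq → Nr) is the K axiom; it holds on all frames — valid.
(B) Nq → NNq is axiom 4, which corresponds to transitivity. R is not transitive — not valid.
(C) axiom D: valid iff R is serial. R is not serial — not valid.
(D) Pq → NPq is axiom 5; it is valid on a frame exactly when R is euclidean. R is not euclidean, so not valid.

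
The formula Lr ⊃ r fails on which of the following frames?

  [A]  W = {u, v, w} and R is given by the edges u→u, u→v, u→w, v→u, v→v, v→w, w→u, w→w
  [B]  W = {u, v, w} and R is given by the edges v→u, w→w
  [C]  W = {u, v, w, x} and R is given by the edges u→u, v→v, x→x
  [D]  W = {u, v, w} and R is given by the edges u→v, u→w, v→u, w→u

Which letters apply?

B, C, D

The schema Lr ⊃ r is axiom T; it is valid on a frame iff R is reflexive.
(A) R is reflexive (each world relates to itself), so the schema is valid here.
(B) R is not reflexive (not u R u), so the schema fails here.
(C) R is not reflexive (not w R w), so the schema fails here.
(D) R is not reflexive (not u R u), so the schema fails here.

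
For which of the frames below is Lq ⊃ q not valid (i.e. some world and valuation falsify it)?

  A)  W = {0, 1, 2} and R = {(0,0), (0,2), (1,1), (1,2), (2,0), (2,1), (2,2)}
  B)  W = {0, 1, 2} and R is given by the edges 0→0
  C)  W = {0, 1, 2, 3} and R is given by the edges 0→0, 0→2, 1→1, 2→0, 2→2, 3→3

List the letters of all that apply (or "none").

The schema Lq ⊃ q is axiom T; it is valid on a frame iff R is reflexive.
(A) R is reflexive (each world relates to itself), so the schema is valid here.
(B) R is not reflexive (not 1 R 1), so the schema fails here.
(C) R is reflexive (each world relates to itself), so the schema is valid here.

B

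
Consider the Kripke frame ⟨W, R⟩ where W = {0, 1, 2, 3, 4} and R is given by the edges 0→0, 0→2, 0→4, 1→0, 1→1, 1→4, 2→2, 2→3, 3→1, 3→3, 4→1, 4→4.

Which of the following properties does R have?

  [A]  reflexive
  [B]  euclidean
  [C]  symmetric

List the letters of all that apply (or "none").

A

(A) reflexive: each world relates to itself.
(B) not euclidean: 0 R 2 and 0 R 0 but not 2 R 0.
(C) not symmetric: 0 R 2 but not 2 R 0.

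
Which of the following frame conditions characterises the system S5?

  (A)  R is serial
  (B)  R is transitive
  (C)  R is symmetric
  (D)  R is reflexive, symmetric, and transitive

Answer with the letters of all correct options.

(A) this class determines D, not S5.
(B) this class determines K4, not S5.
(C) this class determines KB, not S5.
(D) S5 is sound and complete for exactly this class.

D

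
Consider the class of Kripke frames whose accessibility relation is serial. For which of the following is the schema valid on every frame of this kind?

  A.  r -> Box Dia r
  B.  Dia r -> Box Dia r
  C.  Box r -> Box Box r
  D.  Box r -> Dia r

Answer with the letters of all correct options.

D

(A) axiom B: valid iff R is symmetric. Such an R need not be symmetric — not valid.
(B) axiom 5: valid iff R is euclidean. Such an R need not be euclidean — not valid.
(C) Box r -> Box Box r (axiom 4) characterises the transitive frames. Such an R need not be transitive — not valid.
(D) Box r -> Dia r (axiom D) characterises the serial frames. Every such R is serial — valid.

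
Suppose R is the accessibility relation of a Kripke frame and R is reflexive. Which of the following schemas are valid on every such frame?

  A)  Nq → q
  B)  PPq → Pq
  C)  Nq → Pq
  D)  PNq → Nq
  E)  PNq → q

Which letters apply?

A, C

A reflexive relation is serial.
(A) Nq → q is axiom T, which corresponds to reflexivity. Every such R is reflexive — valid.
(B) PPq → Pq is the dual of axiom 4; it is valid on a frame exactly when R is transitive. Such an R need not be transitive, so not valid.
(C) Nq → Pq is axiom D, which corresponds to seriality. Every such R is serial — valid.
(D) PNq → Nq is the dual of axiom 5; it is valid on a frame exactly when R is euclidean. Such an R need not be euclidean, so not valid.
(E) the dual of axiom B: valid iff R is symmetric. Such an R need not be symmetric — not valid.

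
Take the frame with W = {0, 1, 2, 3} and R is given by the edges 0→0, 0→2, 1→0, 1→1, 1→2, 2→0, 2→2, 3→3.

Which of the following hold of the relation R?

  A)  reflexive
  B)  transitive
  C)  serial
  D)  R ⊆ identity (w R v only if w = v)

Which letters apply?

A, B, C

(A) reflexive: each world relates to itself.
(B) transitive: R is closed under composition.
(C) serial: every world has an R-successor.
(D) not ⊆ identity: 0 R 2 with 0 ≠ 2.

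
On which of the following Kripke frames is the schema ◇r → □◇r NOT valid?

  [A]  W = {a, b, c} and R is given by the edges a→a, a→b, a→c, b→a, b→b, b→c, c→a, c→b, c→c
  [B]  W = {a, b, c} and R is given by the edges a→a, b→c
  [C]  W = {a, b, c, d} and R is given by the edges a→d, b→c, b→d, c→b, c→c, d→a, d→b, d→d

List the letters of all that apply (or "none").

B, C

The schema ◇r → □◇r is axiom 5; it is valid on a frame iff R is euclidean.
(A) R is euclidean (any two R-successors of the same world are R-related), so the schema is valid here.
(B) R is not euclidean (b R c and b R c but not c R c), so the schema fails here.
(C) R is not euclidean (b R c and b R d but not c R d), so the schema fails here.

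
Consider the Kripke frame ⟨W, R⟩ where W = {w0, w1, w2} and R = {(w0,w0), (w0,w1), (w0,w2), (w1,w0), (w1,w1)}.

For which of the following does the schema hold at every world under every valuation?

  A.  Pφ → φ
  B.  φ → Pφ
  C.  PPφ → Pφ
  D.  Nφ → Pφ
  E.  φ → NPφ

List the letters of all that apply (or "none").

R is not reflexive: not w2 R w2.
R is not symmetric: w0 R w2 but not w2 R w0.
R is not transitive: w1 R w0 and w0 R w2 but not w1 R w2.
R is not serial: w2 has no R-successor.
R is not a subset of the identity: w0 R w1 with w0 ≠ w1.
(A) Pφ → φ is the converse of T; it holds exactly when R ⊆ identity. Here R ⊄ identity — not valid.
(B) φ → Pφ is the dual of axiom T; it is valid on a frame exactly when R is reflexive. R is not reflexive, so not valid.
(C) PPφ → Pφ is the dual of axiom 4; it is valid on a frame exactly when R is transitive. R is not transitive, so not valid.
(D) Nφ → Pφ is axiom D; it is valid on a frame exactly when R is serial. R is not serial, so not valid.
(E) φ → NPφ (axiom B) characterises the symmetric frames. R is not symmetric — not valid.

none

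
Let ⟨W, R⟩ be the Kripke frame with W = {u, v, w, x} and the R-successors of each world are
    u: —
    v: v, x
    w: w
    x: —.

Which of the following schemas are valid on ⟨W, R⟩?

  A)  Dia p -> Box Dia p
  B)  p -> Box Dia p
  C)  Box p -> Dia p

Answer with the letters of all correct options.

none

R is not symmetric: v R x but not x R v.
R is not euclidean: v R x and v R v but not x R v.
R is not serial: u has no R-successor.
(A) Dia p -> Box Dia p is axiom 5; it is valid on a frame exactly when R is euclidean. R is not euclidean, so not valid.
(B) p -> Box Dia p (axiom B) characterises the symmetric frames. R is not symmetric — not valid.
(C) Box p -> Dia p is axiom D; it is valid on a frame exactly when R is serial. R is not serial, so not valid.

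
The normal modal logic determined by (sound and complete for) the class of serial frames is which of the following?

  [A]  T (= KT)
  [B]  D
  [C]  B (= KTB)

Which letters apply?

(A) T (= KT) is determined by the class of reflexive frames.
(B) D is determined by exactly this class.
(C) B (= KTB) is determined by the class of reflexive and symmetric frames.

B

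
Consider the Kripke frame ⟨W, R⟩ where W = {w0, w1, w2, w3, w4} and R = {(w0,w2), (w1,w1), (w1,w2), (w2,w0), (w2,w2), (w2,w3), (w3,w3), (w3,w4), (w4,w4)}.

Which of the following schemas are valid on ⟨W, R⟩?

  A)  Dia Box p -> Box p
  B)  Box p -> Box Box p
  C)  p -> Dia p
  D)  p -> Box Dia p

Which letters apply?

none

R is not reflexive: not w0 R w0.
R is not symmetric: w1 R w2 but not w2 R w1.
R is not transitive: w0 R w2 and w2 R w0 but not w0 R w0.
R is not euclidean: w1 R w2 and w1 R w1 but not w2 R w1.
(A) Dia Box p -> Box p is the dual of axiom 5; it is valid on a frame exactly when R is euclidean. R is not euclidean, so not valid.
(B) Box p -> Box Box p is axiom 4; it is valid on a frame exactly when R is transitive. R is not transitive, so not valid.
(C) p -> Dia p is the dual of axiom T, which corresponds to reflexivity. R is not reflexive — not valid.
(D) p -> Box Dia p is axiom B; it is valid on a frame exactly when R is symmetric. R is not symmetric, so not valid.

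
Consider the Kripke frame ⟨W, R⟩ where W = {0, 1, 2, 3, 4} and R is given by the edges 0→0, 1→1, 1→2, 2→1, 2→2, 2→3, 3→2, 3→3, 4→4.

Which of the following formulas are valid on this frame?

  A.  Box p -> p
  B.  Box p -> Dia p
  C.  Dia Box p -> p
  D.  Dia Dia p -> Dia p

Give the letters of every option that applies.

A, B, C

R is reflexive: each world relates to itself.
R is symmetric: every R-edge is matched by its reverse.
R is not transitive: 1 R 2 and 2 R 3 but not 1 R 3.
R is serial: every world has an R-successor.
(A) axiom T: valid iff R is reflexive. R is reflexive — valid.
(B) axiom D: valid iff R is serial. R is serial — valid.
(C) Dia Box p -> p is the dual of axiom B, which corresponds to symmetry. R is symmetric — valid.
(D) Dia Dia p -> Dia p is the dual of axiom 4, which corresponds to transitivity. R is not transitive — not valid.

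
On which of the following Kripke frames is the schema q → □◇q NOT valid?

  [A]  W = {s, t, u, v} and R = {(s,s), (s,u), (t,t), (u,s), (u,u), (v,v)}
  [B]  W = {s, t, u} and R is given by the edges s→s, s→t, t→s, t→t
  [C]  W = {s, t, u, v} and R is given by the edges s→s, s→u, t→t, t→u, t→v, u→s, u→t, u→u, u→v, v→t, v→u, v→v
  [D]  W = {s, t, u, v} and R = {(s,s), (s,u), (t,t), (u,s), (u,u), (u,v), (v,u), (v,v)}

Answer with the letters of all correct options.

none

The schema q → □◇q is axiom B; it is valid on a frame iff R is symmetric.
(A) R is symmetric (every R-edge is matched by its reverse), so the schema is valid here.
(B) R is symmetric (every R-edge is matched by its reverse), so the schema is valid here.
(C) R is symmetric (every R-edge is matched by its reverse), so the schema is valid here.
(D) R is symmetric (every R-edge is matched by its reverse), so the schema is valid here.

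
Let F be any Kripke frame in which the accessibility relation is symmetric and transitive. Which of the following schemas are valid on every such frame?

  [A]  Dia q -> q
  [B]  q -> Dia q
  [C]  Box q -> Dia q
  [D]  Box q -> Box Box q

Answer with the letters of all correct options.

A symmetric transitive relation is euclidean (uRv and uRw give vRu by symmetry, then vRw by transitivity).
(A) Dia q -> q is the converse of T; it holds exactly when R ⊆ identity. Such an R need not be a subset of the identity — not valid.
(B) the dual of axiom T: valid iff R is reflexive. Such an R need not be reflexive — not valid.
(C) Box q -> Dia q (axiom D) characterises the serial frames. Such an R need not be serial — not valid.
(D) Box q -> Box Box q (axiom 4) characterises the transitive frames. Every such R is transitive — valid.

D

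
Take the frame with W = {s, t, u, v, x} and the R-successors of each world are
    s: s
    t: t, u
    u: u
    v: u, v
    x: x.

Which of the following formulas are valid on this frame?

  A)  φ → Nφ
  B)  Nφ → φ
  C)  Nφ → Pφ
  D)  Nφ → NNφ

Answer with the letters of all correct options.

B, C, D

R is reflexive: each world relates to itself.
R is transitive: R is closed under composition.
R is serial: every world has an R-successor.
R is not a subset of the identity: t R u with t ≠ u.
(A) φ → Nφ is equivalent to ◇p→p; it holds exactly when R ⊆ identity. Here R ⊄ identity — not valid.
(B) axiom T: valid iff R is reflexive. R is reflexive — valid.
(C) axiom D: valid iff R is serial. R is serial — valid.
(D) Nφ → NNφ is axiom 4, which corresponds to transitivity. R is transitive — valid.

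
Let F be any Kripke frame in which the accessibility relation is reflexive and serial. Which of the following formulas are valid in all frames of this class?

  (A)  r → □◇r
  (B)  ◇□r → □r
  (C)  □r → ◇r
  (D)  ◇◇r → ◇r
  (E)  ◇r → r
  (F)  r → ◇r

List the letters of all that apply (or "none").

C, F

(A) axiom B: valid iff R is symmetric. Such an R need not be symmetric — not valid.
(B) ◇□r → □r (the dual of axiom 5) characterises the euclidean frames. Such an R need not be euclidean — not valid.
(C) □r → ◇r is axiom D; it is valid on a frame exactly when R is serial. Every such R is serial, so valid.
(D) the dual of axiom 4: valid iff R is transitive. Such an R need not be transitive — not valid.
(E) ◇r → r is the converse of T; it holds exactly when R ⊆ identity. Such an R need not be a subset of the identity — not valid.
(F) r → ◇r is the dual of axiom T, which corresponds to reflexivity. Every such R is reflexive — valid.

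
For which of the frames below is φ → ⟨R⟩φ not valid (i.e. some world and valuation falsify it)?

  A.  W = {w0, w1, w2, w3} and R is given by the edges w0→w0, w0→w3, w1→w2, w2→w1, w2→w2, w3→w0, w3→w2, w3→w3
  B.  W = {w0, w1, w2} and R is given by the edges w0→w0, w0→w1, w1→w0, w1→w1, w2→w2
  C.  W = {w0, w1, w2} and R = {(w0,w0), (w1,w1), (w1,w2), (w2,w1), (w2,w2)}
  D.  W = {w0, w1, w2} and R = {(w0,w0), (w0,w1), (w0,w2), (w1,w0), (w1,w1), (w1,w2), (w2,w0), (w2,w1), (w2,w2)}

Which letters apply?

A

The schema φ → ⟨R⟩φ is the dual of axiom T; it is valid on a frame iff R is reflexive.
(A) R is not reflexive (not w1 R w1), so the schema fails here.
(B) R is reflexive (each world relates to itself), so the schema is valid here.
(C) R is reflexive (each world relates to itself), so the schema is valid here.
(D) R is reflexive (each world relates to itself), so the schema is valid here.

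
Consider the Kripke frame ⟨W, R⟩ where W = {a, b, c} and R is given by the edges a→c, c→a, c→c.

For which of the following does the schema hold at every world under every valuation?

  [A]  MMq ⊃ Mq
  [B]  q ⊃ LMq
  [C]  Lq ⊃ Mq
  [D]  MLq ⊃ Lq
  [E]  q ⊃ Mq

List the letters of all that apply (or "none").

R is not reflexive: not a R a.
R is symmetric: every R-edge is matched by its reverse.
R is not transitive: a R c and c R a but not a R a.
R is not euclidean: c R a and c R a but not a R a.
R is not serial: b has no R-successor.
(A) MMq ⊃ Mq is the dual of axiom 4, which corresponds to transitivity. R is not transitive — not valid.
(B) q ⊃ LMq is axiom B; it is valid on a frame exactly when R is symmetric. R is symmetric, so valid.
(C) Lq ⊃ Mq is axiom D, which corresponds to seriality. R is not serial — not valid.
(D) MLq ⊃ Lq (the dual of axiom 5) characterises the euclidean frames. R is not euclidean — not valid.
(E) the dual of axiom T: valid iff R is reflexive. R is not reflexive — not valid.

B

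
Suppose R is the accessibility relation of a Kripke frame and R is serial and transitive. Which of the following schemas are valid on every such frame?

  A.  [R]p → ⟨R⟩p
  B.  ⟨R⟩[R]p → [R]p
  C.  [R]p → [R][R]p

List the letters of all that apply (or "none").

(A) [R]p → ⟨R⟩p is axiom D, which corresponds to seriality. Every such R is serial — valid.
(B) ⟨R⟩[R]p → [R]p is the dual of axiom 5, which corresponds to the euclidean property. Such an R need not be euclidean — not valid.
(C) axiom 4: valid iff R is transitive. Every such R is transitive — valid.

A, C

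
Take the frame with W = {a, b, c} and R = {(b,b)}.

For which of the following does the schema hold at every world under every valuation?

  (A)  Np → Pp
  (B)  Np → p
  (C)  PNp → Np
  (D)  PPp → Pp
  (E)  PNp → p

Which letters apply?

R is not reflexive: not a R a.
R is symmetric: every R-edge is matched by its reverse.
R is transitive: R is closed under composition.
R is euclidean: any two R-successors of the same world are R-related.
R is not serial: a has no R-successor.
(A) axiom D: valid iff R is serial. R is not serial — not valid.
(B) Np → p is axiom T, which corresponds to reflexivity. R is not reflexive — not valid.
(C) PNp → Np (the dual of axiom 5) characterises the euclidean frames. R is euclidean — valid.
(D) PPp → Pp is the dual of axiom 4, which corresponds to transitivity. R is transitive — valid.
(E) PNp → p is the dual of axiom B; it is valid on a frame exactly when R is symmetric. R is symmetric, so valid.

C, D, E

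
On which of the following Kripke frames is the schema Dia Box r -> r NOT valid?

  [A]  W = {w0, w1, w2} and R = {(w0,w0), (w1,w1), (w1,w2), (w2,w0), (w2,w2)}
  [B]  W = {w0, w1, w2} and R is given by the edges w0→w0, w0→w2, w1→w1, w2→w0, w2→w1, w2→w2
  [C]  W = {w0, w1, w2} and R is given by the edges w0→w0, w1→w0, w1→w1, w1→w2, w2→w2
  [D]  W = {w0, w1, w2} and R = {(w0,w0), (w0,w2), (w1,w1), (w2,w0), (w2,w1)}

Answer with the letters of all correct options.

The schema Dia Box r -> r is the dual of axiom B; it is valid on a frame iff R is symmetric.
(A) R is not symmetric (w1 R w2 but not w2 R w1), so the schema fails here.
(B) R is not symmetric (w2 R w1 but not w1 R w2), so the schema fails here.
(C) R is not symmetric (w1 R w0 but not w0 R w1), so the schema fails here.
(D) R is not symmetric (w2 R w1 but not w1 R w2), so the schema fails here.

A, B, C, D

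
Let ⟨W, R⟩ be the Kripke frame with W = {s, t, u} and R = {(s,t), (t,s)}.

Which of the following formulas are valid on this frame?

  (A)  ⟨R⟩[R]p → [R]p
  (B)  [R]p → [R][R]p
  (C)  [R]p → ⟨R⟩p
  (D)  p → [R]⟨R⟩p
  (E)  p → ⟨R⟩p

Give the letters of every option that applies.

D

R is not reflexive: not s R s.
R is symmetric: every R-edge is matched by its reverse.
R is not transitive: s R t and t R s but not s R s.
R is not euclidean: s R t and s R t but not t R t.
R is not serial: u has no R-successor.
(A) ⟨R⟩[R]p → [R]p is the dual of axiom 5, which corresponds to the euclidean property. R is not euclidean — not valid.
(B) [R]p → [R][R]p is axiom 4; it is valid on a frame exactly when R is transitive. R is not transitive, so not valid.
(C) [R]p → ⟨R⟩p is axiom D; it is valid on a frame exactly when R is serial. R is not serial, so not valid.
(D) p → [R]⟨R⟩p is axiom B; it is valid on a frame exactly when R is symmetric. R is symmetric, so valid.
(E) p → ⟨R⟩p (the dual of axiom T) characterises the reflexive frames. R is not reflexive — not valid.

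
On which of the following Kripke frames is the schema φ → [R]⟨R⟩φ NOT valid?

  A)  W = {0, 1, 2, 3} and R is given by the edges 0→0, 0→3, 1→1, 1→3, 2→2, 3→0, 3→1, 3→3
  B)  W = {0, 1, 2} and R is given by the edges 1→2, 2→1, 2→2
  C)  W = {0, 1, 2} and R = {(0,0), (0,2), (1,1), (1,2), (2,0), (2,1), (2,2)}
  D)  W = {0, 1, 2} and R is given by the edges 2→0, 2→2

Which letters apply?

The schema φ → [R]⟨R⟩φ is axiom B; it is valid on a frame iff R is symmetric.
(A) R is symmetric (every R-edge is matched by its reverse), so the schema is valid here.
(B) R is symmetric (every R-edge is matched by its reverse), so the schema is valid here.
(C) R is symmetric (every R-edge is matched by its reverse), so the schema is valid here.
(D) R is not symmetric (2 R 0 but not 0 R 2), so the schema fails here.

D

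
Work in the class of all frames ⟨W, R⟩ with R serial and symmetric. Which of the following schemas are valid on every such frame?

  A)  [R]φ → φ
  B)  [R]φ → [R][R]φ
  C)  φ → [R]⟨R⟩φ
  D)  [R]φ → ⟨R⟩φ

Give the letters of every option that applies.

C, D

(A) [R]φ → φ is axiom T, which corresponds to reflexivity. Such an R need not be reflexive — not valid.
(B) [R]φ → [R][R]φ (axiom 4) characterises the transitive frames. Such an R need not be transitive — not valid.
(C) axiom B: valid iff R is symmetric. Every such R is symmetric — valid.
(D) [R]φ → ⟨R⟩φ (axiom D) characterises the serial frames. Every such R is serial — valid.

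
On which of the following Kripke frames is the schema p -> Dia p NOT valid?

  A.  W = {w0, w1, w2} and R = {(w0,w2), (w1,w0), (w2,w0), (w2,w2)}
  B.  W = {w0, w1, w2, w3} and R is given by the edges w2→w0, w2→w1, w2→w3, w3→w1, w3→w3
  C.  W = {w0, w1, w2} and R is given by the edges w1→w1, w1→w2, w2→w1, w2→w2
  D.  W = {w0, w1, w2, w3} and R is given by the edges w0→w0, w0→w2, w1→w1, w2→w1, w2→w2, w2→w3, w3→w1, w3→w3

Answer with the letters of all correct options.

The schema p -> Dia p is the dual of axiom T; it is valid on a frame iff R is reflexive.
(A) R is not reflexive (not w0 R w0), so the schema fails here.
(B) R is not reflexive (not w0 R w0), so the schema fails here.
(C) R is not reflexive (not w0 R w0), so the schema fails here.
(D) R is reflexive (each world relates to itself), so the schema is valid here.

A, B, C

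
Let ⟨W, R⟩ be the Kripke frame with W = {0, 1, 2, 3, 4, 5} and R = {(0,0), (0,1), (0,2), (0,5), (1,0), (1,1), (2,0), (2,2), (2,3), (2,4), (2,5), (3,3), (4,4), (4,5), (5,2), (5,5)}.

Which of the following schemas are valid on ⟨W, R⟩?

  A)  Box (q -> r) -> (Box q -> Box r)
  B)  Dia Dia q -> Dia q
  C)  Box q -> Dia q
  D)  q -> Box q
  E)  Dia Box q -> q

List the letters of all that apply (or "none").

R is not symmetric: 0 R 5 but not 5 R 0.
R is not transitive: 0 R 2 and 2 R 3 but not 0 R 3.
R is serial: every world has an R-successor.
R is not a subset of the identity: 0 R 1 with 0 ≠ 1.
(A) Box (q -> r) -> (Box q -> Box r) is the K axiom; it holds on all frames — valid.
(B) Dia Dia q -> Dia q is the dual of axiom 4; it is valid on a frame exactly when R is transitive. R is not transitive, so not valid.
(C) Box q -> Dia q is axiom D, which corresponds to seriality. R is serial — valid.
(D) q -> Box q (equivalent to ◇p→p) corresponds to R being a subset of the identity. Here R ⊄ identity, so not valid.
(E) Dia Box q -> q (the dual of axiom B) characterises the symmetric frames. R is not symmetric — not valid.

A, C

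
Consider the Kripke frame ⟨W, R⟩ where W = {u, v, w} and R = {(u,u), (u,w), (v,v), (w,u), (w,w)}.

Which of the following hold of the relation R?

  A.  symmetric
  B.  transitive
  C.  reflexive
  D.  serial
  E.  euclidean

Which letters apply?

(A) symmetric: every R-edge is matched by its reverse.
(B) transitive: R is closed under composition.
(C) reflexive: each world relates to itself.
(D) serial: every world has an R-successor.
(E) euclidean: any two R-successors of the same world are R-related.

A, B, C, D, E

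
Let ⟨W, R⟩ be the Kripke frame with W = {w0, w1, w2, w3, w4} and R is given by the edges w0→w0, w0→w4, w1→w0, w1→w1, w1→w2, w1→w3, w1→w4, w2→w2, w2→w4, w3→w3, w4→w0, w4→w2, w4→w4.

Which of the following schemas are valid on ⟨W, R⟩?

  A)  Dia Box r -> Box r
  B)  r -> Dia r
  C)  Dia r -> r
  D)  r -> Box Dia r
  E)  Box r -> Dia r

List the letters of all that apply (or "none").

B, E

R is reflexive: each world relates to itself.
R is not symmetric: w1 R w0 but not w0 R w1.
R is not euclidean: w1 R w0 and w1 R w1 but not w0 R w1.
R is serial: every world has an R-successor.
R is not a subset of the identity: w0 R w4 with w0 ≠ w4.
(A) Dia Box r -> Box r (the dual of axiom 5) characterises the euclidean frames. R is not euclidean — not valid.
(B) r -> Dia r (the dual of axiom T) characterises the reflexive frames. R is reflexive — valid.
(C) Dia r -> r is valid only on frames where every R-edge is a self-loop. Here R ⊄ identity — not valid.
(D) r -> Box Dia r is axiom B, which corresponds to symmetry. R is not symmetric — not valid.
(E) Box r -> Dia r is axiom D, which corresponds to seriality. R is serial — valid.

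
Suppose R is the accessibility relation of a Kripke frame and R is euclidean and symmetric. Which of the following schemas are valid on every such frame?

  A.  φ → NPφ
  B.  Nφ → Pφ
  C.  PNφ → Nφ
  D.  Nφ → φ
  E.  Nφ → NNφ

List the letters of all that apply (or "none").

A symmetric euclidean relation is transitive (uRv and vRw give vRu by symmetry, then uRw by the euclidean condition, applied at v).
(A) axiom B: valid iff R is symmetric. Every such R is symmetric — valid.
(B) Nφ → Pφ (axiom D) characterises the serial frames. Such an R need not be serial — not valid.
(C) PNφ → Nφ is the dual of axiom 5, which corresponds to the euclidean property. Every such R is euclidean — valid.
(D) axiom T: valid iff R is reflexive. Such an R need not be reflexive — not valid.
(E) Nφ → NNφ is axiom 4, which corresponds to transitivity. Every such R is transitive — valid.

A, C, E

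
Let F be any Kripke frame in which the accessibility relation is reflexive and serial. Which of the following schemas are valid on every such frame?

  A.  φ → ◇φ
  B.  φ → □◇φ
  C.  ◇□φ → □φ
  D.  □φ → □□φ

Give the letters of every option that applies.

(A) φ → ◇φ is the dual of axiom T, which corresponds to reflexivity. Every such R is reflexive — valid.
(B) axiom B: valid iff R is symmetric. Such an R need not be symmetric — not valid.
(C) ◇□φ → □φ (the dual of axiom 5) characterises the euclidean frames. Such an R need not be euclidean — not valid.
(D) □φ → □□φ is axiom 4, which corresponds to transitivity. Such an R need not be transitive — not valid.

A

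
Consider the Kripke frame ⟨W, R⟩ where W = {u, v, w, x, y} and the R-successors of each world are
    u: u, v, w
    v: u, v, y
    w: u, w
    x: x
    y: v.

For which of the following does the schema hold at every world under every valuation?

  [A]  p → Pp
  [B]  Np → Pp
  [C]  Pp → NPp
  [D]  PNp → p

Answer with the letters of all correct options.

R is not reflexive: not y R y.
R is symmetric: every R-edge is matched by its reverse.
R is not euclidean: u R v and u R w but not v R w.
R is serial: every world has an R-successor.
(A) p → Pp (the dual of axiom T) characterises the reflexive frames. R is not reflexive — not valid.
(B) axiom D: valid iff R is serial. R is serial — valid.
(C) Pp → NPp is axiom 5; it is valid on a frame exactly when R is euclidean. R is not euclidean, so not valid.
(D) PNp → p is the dual of axiom B, which corresponds to symmetry. R is symmetric — valid.

B, D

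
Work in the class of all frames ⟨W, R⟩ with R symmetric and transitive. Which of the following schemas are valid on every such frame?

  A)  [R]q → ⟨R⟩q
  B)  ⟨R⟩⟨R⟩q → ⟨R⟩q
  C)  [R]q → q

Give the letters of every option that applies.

A symmetric transitive relation is euclidean (uRv and uRw give vRu by symmetry, then vRw by transitivity).
(A) axiom D: valid iff R is serial. Such an R need not be serial — not valid.
(B) ⟨R⟩⟨R⟩q → ⟨R⟩q is the dual of axiom 4; it is valid on a frame exactly when R is transitive. Every such R is transitive, so valid.
(C) [R]q → q (axiom T) characterises the reflexive frames. Such an R need not be reflexive — not valid.

B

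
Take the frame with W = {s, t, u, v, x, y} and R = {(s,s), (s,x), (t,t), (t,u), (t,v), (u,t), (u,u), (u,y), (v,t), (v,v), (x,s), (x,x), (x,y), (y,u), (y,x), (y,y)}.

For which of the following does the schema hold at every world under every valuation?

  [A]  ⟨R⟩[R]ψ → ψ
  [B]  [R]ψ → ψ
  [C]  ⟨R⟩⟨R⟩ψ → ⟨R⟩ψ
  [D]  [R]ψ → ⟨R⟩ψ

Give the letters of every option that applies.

R is reflexive: each world relates to itself.
R is symmetric: every R-edge is matched by its reverse.
R is not transitive: s R x and x R y but not s R y.
R is serial: every world has an R-successor.
(A) the dual of axiom B: valid iff R is symmetric. R is symmetric — valid.
(B) [R]ψ → ψ (axiom T) characterises the reflexive frames. R is reflexive — valid.
(C) the dual of axiom 4: valid iff R is transitive. R is not transitive — not valid.
(D) [R]ψ → ⟨R⟩ψ is axiom D, which corresponds to seriality. R is serial — valid.

A, B, D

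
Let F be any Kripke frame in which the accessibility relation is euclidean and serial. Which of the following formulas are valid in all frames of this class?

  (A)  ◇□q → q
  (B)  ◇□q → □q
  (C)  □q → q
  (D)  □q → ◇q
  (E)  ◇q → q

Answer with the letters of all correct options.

B, D

(A) ◇□q → q is the dual of axiom B; it is valid on a frame exactly when R is symmetric. Such an R need not be symmetric, so not valid.
(B) ◇□q → □q is the dual of axiom 5; it is valid on a frame exactly when R is euclidean. Every such R is euclidean, so valid.
(C) axiom T: valid iff R is reflexive. Such an R need not be reflexive — not valid.
(D) □q → ◇q is axiom D; it is valid on a frame exactly when R is serial. Every such R is serial, so valid.
(E) ◇q → q is the converse of T; it holds exactly when R ⊆ identity. Such an R need not be a subset of the identity — not valid.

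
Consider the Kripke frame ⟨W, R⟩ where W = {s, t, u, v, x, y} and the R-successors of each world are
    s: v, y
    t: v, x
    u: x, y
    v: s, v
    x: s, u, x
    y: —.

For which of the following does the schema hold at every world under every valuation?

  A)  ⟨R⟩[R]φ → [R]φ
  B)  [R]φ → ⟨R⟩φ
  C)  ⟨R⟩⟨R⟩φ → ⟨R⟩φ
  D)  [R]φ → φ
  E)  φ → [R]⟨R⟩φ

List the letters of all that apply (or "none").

R is not reflexive: not s R s.
R is not symmetric: s R y but not y R s.
R is not transitive: s R v and v R s but not s R s.
R is not euclidean: s R v and s R y but not v R y.
R is not serial: y has no R-successor.
(A) the dual of axiom 5: valid iff R is euclidean. R is not euclidean — not valid.
(B) [R]φ → ⟨R⟩φ is axiom D; it is valid on a frame exactly when R is serial. R is not serial, so not valid.
(C) ⟨R⟩⟨R⟩φ → ⟨R⟩φ (the dual of axiom 4) characterises the transitive frames. R is not transitive — not valid.
(D) [R]φ → φ is axiom T; it is valid on a frame exactly when R is reflexive. R is not reflexive, so not valid.
(E) axiom B: valid iff R is symmetric. R is not symmetric — not valid.

none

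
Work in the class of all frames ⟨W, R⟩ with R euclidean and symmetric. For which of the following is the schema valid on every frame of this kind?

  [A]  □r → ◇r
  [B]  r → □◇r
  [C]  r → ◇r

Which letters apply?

B

A symmetric euclidean relation is transitive (uRv and vRw give vRu by symmetry, then uRw by the euclidean condition, applied at v).
(A) axiom D: valid iff R is serial. Such an R need not be serial — not valid.
(B) axiom B: valid iff R is symmetric. Every such R is symmetric — valid.
(C) r → ◇r is the dual of axiom T; it is valid on a frame exactly when R is reflexive. Such an R need not be reflexive, so not valid.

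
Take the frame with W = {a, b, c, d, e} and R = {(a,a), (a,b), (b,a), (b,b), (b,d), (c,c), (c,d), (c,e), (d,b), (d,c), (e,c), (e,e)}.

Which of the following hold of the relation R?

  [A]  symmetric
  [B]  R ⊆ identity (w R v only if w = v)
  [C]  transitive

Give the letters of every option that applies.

(A) symmetric: every R-edge is matched by its reverse.
(B) not ⊆ identity: a R b with a ≠ b.
(C) not transitive: a R b and b R d but not a R d.

A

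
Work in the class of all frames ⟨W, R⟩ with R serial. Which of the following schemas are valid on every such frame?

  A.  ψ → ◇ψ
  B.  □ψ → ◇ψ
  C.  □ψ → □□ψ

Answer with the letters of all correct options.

(A) ψ → ◇ψ is the dual of axiom T, which corresponds to reflexivity. Such an R need not be reflexive — not valid.
(B) □ψ → ◇ψ is axiom D; it is valid on a frame exactly when R is serial. Every such R is serial, so valid.
(C) □ψ → □□ψ (axiom 4) characterises the transitive frames. Such an R need not be transitive — not valid.

B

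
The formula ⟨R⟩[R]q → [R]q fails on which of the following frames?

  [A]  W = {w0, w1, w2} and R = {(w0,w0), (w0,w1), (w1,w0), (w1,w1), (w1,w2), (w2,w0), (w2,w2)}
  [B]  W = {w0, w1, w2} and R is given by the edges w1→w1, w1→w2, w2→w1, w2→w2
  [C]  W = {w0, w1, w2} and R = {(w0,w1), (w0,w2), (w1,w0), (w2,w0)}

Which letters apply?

The schema ⟨R⟩[R]q → [R]q is the dual of axiom 5; it is valid on a frame iff R is euclidean.
(A) R is not euclidean (w1 R w0 and w1 R w2 but not w0 R w2), so the schema fails here.
(B) R is euclidean (any two R-successors of the same world are R-related), so the schema is valid here.
(C) R is not euclidean (w0 R w1 and w0 R w2 but not w1 R w2), so the schema fails here.

A, C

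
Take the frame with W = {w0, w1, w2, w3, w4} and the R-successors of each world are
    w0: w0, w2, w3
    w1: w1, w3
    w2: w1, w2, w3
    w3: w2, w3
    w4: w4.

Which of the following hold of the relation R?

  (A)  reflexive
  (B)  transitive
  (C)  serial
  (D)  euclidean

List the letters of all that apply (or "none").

(A) reflexive: each world relates to itself.
(B) not transitive: w0 R w2 and w2 R w1 but not w0 R w1.
(C) serial: every world has an R-successor.
(D) not euclidean: w0 R w2 and w0 R w0 but not w2 R w0.

A, C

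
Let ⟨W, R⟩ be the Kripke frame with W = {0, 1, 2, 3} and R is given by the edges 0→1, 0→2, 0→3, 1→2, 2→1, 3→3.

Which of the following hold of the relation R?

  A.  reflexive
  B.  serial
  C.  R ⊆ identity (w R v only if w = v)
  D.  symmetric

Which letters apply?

(A) not reflexive: not 0 R 0.
(B) serial: every world has an R-successor.
(C) not ⊆ identity: 0 R 1 with 0 ≠ 1.
(D) not symmetric: 0 R 1 but not 1 R 0.

B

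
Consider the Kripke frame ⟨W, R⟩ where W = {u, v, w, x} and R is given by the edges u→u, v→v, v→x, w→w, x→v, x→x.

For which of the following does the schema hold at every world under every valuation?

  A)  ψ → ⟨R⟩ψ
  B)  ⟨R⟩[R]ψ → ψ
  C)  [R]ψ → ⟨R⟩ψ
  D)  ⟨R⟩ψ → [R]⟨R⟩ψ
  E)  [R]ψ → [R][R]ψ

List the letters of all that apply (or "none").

A, B, C, D, E

R is reflexive: each world relates to itself.
R is symmetric: every R-edge is matched by its reverse.
R is transitive: R is closed under composition.
R is euclidean: any two R-successors of the same world are R-related.
R is serial: every world has an R-successor.
(A) ψ → ⟨R⟩ψ is the dual of axiom T, which corresponds to reflexivity. R is reflexive — valid.
(B) ⟨R⟩[R]ψ → ψ is the dual of axiom B, which corresponds to symmetry. R is symmetric — valid.
(C) [R]ψ → ⟨R⟩ψ is axiom D; it is valid on a frame exactly when R is serial. R is serial, so valid.
(D) axiom 5: valid iff R is euclidean. R is euclidean — valid.
(E) axiom 4: valid iff R is transitive. R is transitive — valid.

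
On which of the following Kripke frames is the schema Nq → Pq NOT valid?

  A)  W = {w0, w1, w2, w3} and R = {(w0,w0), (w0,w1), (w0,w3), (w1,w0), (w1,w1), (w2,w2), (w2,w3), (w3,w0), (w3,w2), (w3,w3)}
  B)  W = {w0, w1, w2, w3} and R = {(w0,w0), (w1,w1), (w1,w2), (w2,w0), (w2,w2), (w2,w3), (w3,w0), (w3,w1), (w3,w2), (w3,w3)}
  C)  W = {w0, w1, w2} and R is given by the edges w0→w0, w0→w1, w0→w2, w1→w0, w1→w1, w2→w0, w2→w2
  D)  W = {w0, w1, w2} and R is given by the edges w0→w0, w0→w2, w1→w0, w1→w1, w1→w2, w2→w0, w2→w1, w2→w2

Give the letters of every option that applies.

none

The schema Nq → Pq is axiom D; it is valid on a frame iff R is serial.
(A) R is serial (every world has an R-successor), so the schema is valid here.
(B) R is serial (every world has an R-successor), so the schema is valid here.
(C) R is serial (every world has an R-successor), so the schema is valid here.
(D) R is serial (every world has an R-successor), so the schema is valid here.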